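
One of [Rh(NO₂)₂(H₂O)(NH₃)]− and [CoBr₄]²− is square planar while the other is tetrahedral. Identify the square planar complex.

For [Rh(NO₂)₂(H₂O)(NH₃)]−: Each nitro (N-bound nitrite) is −1; water is neutral; ammonia is neutral; balancing the −1 overall charge requires Rh(I). Group 9 minus oxidation state 1 gives a d⁸ configuration. A 4d d⁸ ion has a large crystal-field splitting; square planar leaves the high-energy d_{x²−y²} orbital empty and maximises CFSE. → square planar.
For [CoBr₄]²−: Summing ligand charges against the −2 overall charge gives an oxidation state of +2 for cobalt. Co sits in group 9, so the d-electron count is 9 − 2 = 7. For a high-spin 3d d⁷ ion with weak-field ligands the small Δₜ gives little square-planar CFSE advantage, so four ligands adopt the sterically favoured tetrahedral geometry. → tetrahedral.

[Rh(NO₂)₂(H₂O)(NH₃)]−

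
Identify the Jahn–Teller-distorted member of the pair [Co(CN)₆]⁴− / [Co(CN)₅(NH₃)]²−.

[Co(CN)₆]⁴−

[Co(CN)₆]⁴−: Ligand charges: each cyanide is −1. With an overall charge of −4 the cobalt centre must be in the +2 oxidation state. Co sits in group 9, so the d-electron count is 9 − 2 = 7. Cyanide is a strong-field ligand (high in the spectrochemical series) for a first-row metal, so the complex is low-spin. The t₂g⁶e_g¹ (low-spin) configuration has an unevenly filled e_g set; the Jahn–Teller theorem predicts a tetragonal distortion (typically axial elongation) to lift the degeneracy.
[Co(CN)₅(NH₃)]²−: Ligand charges: each cyanide is −1; ammonia is neutral. With an overall charge of −2 the cobalt centre must be in the +3 oxidation state. Cobalt is a group-9 element; Co(III) is therefore d⁶. Co(III) has an exceptionally large octahedral splitting and is low-spin with essentially every ligand except fluoride. The d⁶ configuration leaves the e_g set evenly filled (or empty) — no strong Jahn–Teller driving force.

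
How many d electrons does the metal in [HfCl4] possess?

d⁰

Each chloride is −1; balancing the 0 overall charge requires Hf(IV).
Hf sits in group 4, so the d-electron count is 4 − 4 = 0.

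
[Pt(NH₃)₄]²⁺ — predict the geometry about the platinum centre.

square planar

Ammonia is neutral; balancing the +2 overall charge requires Pt(II).
Group 10 minus oxidation state 2 gives a d⁸ configuration.
With 4 monodentate ligands the coordination number is 4.
A 5d d⁸ ion has a large crystal-field splitting; square planar leaves the high-energy d_{x²−y²} orbital empty and maximises CFSE.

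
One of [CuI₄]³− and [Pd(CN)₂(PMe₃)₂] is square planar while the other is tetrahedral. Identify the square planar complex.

[Pd(CN)₂(PMe₃)₂]

For [CuI₄]³−: Each iodide is −1; balancing the −3 overall charge requires Cu(I). Copper is a group-11 element; Cu(I) is therefore d¹⁰. A d¹⁰ ion has no crystal-field stabilisation preference between square planar and tetrahedral, so four ligands adopt the sterically favoured tetrahedral geometry. → tetrahedral.
For [Pd(CN)₂(PMe₃)₂]: Summing ligand charges against the 0 overall charge gives an oxidation state of +2 for palladium. Palladium is a group-10 element; Pd(II) is therefore d⁸. A 4d d⁸ ion has a large crystal-field splitting; square planar leaves the high-energy d_{x²−y²} orbital empty and maximises CFSE. → square planar.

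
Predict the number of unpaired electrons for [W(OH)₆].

0 unpaired electrons

Ligand charges: each hydroxide is −1. With an overall charge of 0 the tungsten centre must be in the +6 oxidation state.
Tungsten is a group-6 element; W(VI) is therefore d⁰.
In an octahedral field the d⁰ configuration is t₂g⁰e_g⁰, giving 0 unpaired electrons.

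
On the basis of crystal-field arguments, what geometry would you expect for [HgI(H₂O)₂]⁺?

trigonal planar

Ligand charges: each iodide is −1; water is neutral. With an overall charge of +1 the mercury centre must be in the +2 oxidation state.
Group 12 minus oxidation state 2 gives a d¹⁰ configuration.
Coordination number: 3.
Three ligands around a d¹⁰ centre minimise repulsion in a trigonal-planar arrangement.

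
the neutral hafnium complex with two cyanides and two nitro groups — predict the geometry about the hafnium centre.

Summing ligand charges against the 0 overall charge gives an oxidation state of +4 for hafnium.
Hf sits in group 4, so the d-electron count is 4 − 4 = 0.
Coordination number: 4.
A d⁰ ion has no crystal-field stabilisation preference between square planar and tetrahedral, so four ligands adopt the sterically favoured tetrahedral geometry.

tetrahedral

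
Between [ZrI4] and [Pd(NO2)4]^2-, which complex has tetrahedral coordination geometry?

For [ZrI4]: Each iodide is −1; balancing the 0 overall charge requires Zr(IV). Zr sits in group 4, so the d-electron count is 4 − 4 = 0. A d⁰ ion has no crystal-field stabilisation preference between square planar and tetrahedral, so four ligands adopt the sterically favoured tetrahedral geometry. → tetrahedral.
For [Pd(NO2)4]^2-: Summing ligand charges against the −2 overall charge gives an oxidation state of +2 for palladium. Palladium is a group-10 element; Pd(II) is therefore d⁸. A 4d d⁸ ion has a large crystal-field splitting; square planar leaves the high-energy d_{x²−y²} orbital empty and maximises CFSE. → square planar.

[ZrI4]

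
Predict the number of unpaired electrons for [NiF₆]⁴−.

2 unpaired electrons

Ligand charges: each fluoride is −1. With an overall charge of −4 the nickel centre must be in the +2 oxidation state.
Ni sits in group 10, so the d-electron count is 10 − 2 = 8.
In an octahedral field the d⁸ configuration is t₂g⁶e_g² (only one arrangement possible), giving 2 unpaired electrons.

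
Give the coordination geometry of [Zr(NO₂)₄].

tetrahedral

Ligand charges: each nitro (N-bound nitrite) is −1. With an overall charge of 0 the zirconium centre must be in the +4 oxidation state.
Group 4 minus oxidation state 4 gives a d⁰ configuration.
Coordination number: 4.
A d⁰ ion has no crystal-field stabilisation preference between square planar and tetrahedral, so four ligands adopt the sterically favoured tetrahedral geometry.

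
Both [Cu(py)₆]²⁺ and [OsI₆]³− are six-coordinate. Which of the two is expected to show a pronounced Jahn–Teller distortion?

[Cu(py)₆]²⁺

[Cu(py)₆]²⁺: Summing ligand charges against the +2 overall charge gives an oxidation state of +2 for copper. Copper is a group-11 element; Cu(II) is therefore d⁹. The t₂g⁶e_g³ configuration has an unevenly filled e_g set; the Jahn–Teller theorem predicts a tetragonal distortion (typically axial elongation) to lift the degeneracy.
[OsI₆]³−: Ligand charges: each iodide is −1. With an overall charge of −3 the osmium centre must be in the +3 oxidation state. Os sits in group 8, so the d-electron count is 8 − 3 = 5. A 5d ion has a large Δₒ and is invariably low-spin. The d⁵ configuration leaves the e_g set evenly filled (or empty) — no strong Jahn–Teller driving force.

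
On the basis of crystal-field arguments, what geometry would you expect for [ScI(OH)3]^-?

tetrahedral

Ligand charges: each iodide is −1; each hydroxide is −1. With an overall charge of −1 the scandium centre must be in the +3 oxidation state.
Sc sits in group 3, so the d-electron count is 3 − 3 = 0.
Coordination number: 4.
A d⁰ ion has no crystal-field stabilisation preference between square planar and tetrahedral, so four ligands adopt the sterically favoured tetrahedral geometry.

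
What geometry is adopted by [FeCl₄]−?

tetrahedral

Ligand charges: each chloride is −1. With an overall charge of −1 the iron centre must be in the +3 oxidation state.
Group 8 minus oxidation state 3 gives a d⁵ configuration.
Coordination number: 4.
Chloride is a weak-field ligand.
A high-spin d⁵ ion has zero CFSE in either geometry, so four ligands adopt the sterically favoured tetrahedral geometry.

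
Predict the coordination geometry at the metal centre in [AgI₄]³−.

tetrahedral

Summing ligand charges against the −3 overall charge gives an oxidation state of +1 for silver.
Group 11 minus oxidation state 1 gives a d¹⁰ configuration.
With 4 monodentate ligands the coordination number is 4.
A d¹⁰ ion has no crystal-field stabilisation preference between square planar and tetrahedral, so four ligands adopt the sterically favoured tetrahedral geometry.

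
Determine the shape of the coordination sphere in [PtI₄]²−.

Each iodide is −1; balancing the −2 overall charge requires Pt(II).
Platinum is a group-10 element; Pt(II) is therefore d⁸.
With 4 monodentate ligands the coordination number is 4.
A 5d d⁸ ion has a large crystal-field splitting; square planar leaves the high-energy d_{x²−y²} orbital empty and maximises CFSE.

square planar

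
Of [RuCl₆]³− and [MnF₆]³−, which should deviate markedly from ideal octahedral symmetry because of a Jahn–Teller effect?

[MnF₆]³−

[RuCl₆]³−: Summing ligand charges against the −3 overall charge gives an oxidation state of +3 for ruthenium. Ruthenium is a group-8 element; Ru(III) is therefore d⁵. A 4d ion has a large Δₒ and is invariably low-spin. The d⁵ configuration leaves the e_g set evenly filled (or empty) — no strong Jahn–Teller driving force.
[MnF₆]³−: Each fluoride is −1; balancing the −3 overall charge requires Mn(III). Group 7 minus oxidation state 3 gives a d⁴ configuration. Fluoride is a weak-field ligand for a first-row metal, so the complex is high-spin. The t₂g³e_g¹ (high-spin) configuration has an unevenly filled e_g set; the Jahn–Teller theorem predicts a tetragonal distortion (typically axial elongation) to lift the degeneracy.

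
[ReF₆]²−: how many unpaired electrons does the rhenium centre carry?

3 unpaired electrons

Summing ligand charges against the −2 overall charge gives an oxidation state of +4 for rhenium.
Group 7 minus oxidation state 4 gives a d³ configuration.
In an octahedral field the d³ configuration is t₂g³e_g⁰ (only one arrangement possible), giving 3 unpaired electrons.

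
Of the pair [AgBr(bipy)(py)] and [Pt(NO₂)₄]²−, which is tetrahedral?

For [AgBr(bipy)(py)]: Each bromide is −1; 2,2′-bipyridine is neutral; pyridine is neutral; balancing the 0 overall charge requires Ag(I). Ag sits in group 11, so the d-electron count is 11 − 1 = 10. A d¹⁰ ion has no crystal-field stabilisation preference between square planar and tetrahedral, so four ligands adopt the sterically favoured tetrahedral geometry. → tetrahedral.
For [Pt(NO₂)₄]²−: Each nitro (N-bound nitrite) is −1; balancing the −2 overall charge requires Pt(II). Pt sits in group 10, so the d-electron count is 10 − 2 = 8. A 5d d⁸ ion has a large crystal-field splitting; square planar leaves the high-energy d_{x²−y²} orbital empty and maximises CFSE. → square planar.

[AgBr(bipy)(py)]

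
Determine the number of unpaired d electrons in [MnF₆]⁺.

0

Ligand charges: each fluoride is −1. With an overall charge of +1 the manganese centre must be in the +7 oxidation state.
Group 7 minus oxidation state 7 gives a d⁰ configuration.
In an octahedral field the d⁰ configuration is t₂g⁰e_g⁰, giving 0 unpaired electrons.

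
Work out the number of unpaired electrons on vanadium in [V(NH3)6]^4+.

1 unpaired electron

Ligand charges: ammonia is neutral. With an overall charge of +4 the vanadium centre must be in the +4 oxidation state.
Group 5 minus oxidation state 4 gives a d¹ configuration.
In an octahedral field the d¹ configuration is t₂g¹e_g⁰ (only one arrangement possible), giving 1 unpaired electron.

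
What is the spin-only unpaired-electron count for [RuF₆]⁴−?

0 unpaired electrons

Each fluoride is −1; balancing the −4 overall charge requires Ru(II).
Ru sits in group 8, so the d-electron count is 8 − 2 = 6.
The spin state decides the count: a 4d ion has a large Δₒ and is invariably low-spin.
An octahedral low-spin d⁶ ion is t₂g⁶e_g⁰, giving 0 unpaired electrons.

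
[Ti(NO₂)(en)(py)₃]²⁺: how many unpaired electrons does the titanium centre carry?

1

Summing ligand charges against the +2 overall charge gives an oxidation state of +3 for titanium.
Ti sits in group 4, so the d-electron count is 4 − 3 = 1.
Counting donor atoms: 1×nitro (N-bound nitrite) (monodentate) → 1 donor; 1×ethylenediamine (bidentate) → 2 donors; 3×pyridine (monodentate) → 3 donors. Coordination number = 6.
In an octahedral field the d¹ configuration is t₂g¹e_g⁰ (only one arrangement possible), giving 1 unpaired electron.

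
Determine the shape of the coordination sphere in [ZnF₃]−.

Each fluoride is −1; balancing the −1 overall charge requires Zn(II).
Zinc is a group-12 element; Zn(II) is therefore d¹⁰.
With 3 monodentate ligands the coordination number is 3.
Three ligands around a d¹⁰ centre minimise repulsion in a trigonal-planar arrangement.

trigonal planar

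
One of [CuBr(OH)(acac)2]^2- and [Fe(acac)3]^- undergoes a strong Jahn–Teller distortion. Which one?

[CuBr(OH)(acac)2]^2-: Ligand charges: each bromide is −1; each hydroxide is −1; each acetylacetonate is −1. With an overall charge of −2 the copper centre must be in the +2 oxidation state. Cu sits in group 11, so the d-electron count is 11 − 2 = 9. The t₂g⁶e_g³ configuration has an unevenly filled e_g set; the Jahn–Teller theorem predicts a tetragonal distortion (typically axial elongation) to lift the degeneracy.
[Fe(acac)3]^-: Ligand charges: each acetylacetonate is −1. With an overall charge of −1 the iron centre must be in the +2 oxidation state. Iron is a group-8 element; Fe(II) is therefore d⁶. Acetylacetonate is a weak-field ligand for a first-row metal, so the complex is high-spin. The d⁶ configuration leaves the e_g set evenly filled (or empty) — no strong Jahn–Teller driving force.

[CuBr(OH)(acac)2]^2-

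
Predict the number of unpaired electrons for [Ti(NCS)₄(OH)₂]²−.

Ligand charges: each isothiocyanate is −1; each hydroxide is −1. With an overall charge of −2 the titanium centre must be in the +4 oxidation state.
Titanium is a group-4 element; Ti(IV) is therefore d⁰.
In an octahedral field the d⁰ configuration is t₂g⁰e_g⁰, giving 0 unpaired electrons.

0 unpaired electrons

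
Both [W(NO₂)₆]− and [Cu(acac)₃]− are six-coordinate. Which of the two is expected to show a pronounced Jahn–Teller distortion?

[W(NO₂)₆]−: Ligand charges: each nitro (N-bound nitrite) is −1. With an overall charge of −1 the tungsten centre must be in the +5 oxidation state. Tungsten is a group-6 element; W(V) is therefore d¹. The d¹ configuration leaves the e_g set evenly filled (or empty) — no strong Jahn–Teller driving force.
[Cu(acac)₃]−: Ligand charges: each acetylacetonate is −1. With an overall charge of −1 the copper centre must be in the +2 oxidation state. Cu sits in group 11, so the d-electron count is 11 − 2 = 9. The t₂g⁶e_g³ configuration has an unevenly filled e_g set; the Jahn–Teller theorem predicts a tetragonal distortion (typically axial elongation) to lift the degeneracy.

[Cu(acac)₃]−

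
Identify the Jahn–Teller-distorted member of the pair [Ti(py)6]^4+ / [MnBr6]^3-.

[Ti(py)6]^4+: Ligand charges: pyridine is neutral. With an overall charge of +4 the titanium centre must be in the +4 oxidation state. Titanium is a group-4 element; Ti(IV) is therefore d⁰. The d⁰ configuration leaves the e_g set evenly filled (or empty) — no strong Jahn–Teller driving force.
[MnBr6]^3-: Summing ligand charges against the −3 overall charge gives an oxidation state of +3 for manganese. Manganese is a group-7 element; Mn(III) is therefore d⁴. Bromide is a weak-field ligand for a first-row metal, so the complex is high-spin. The t₂g³e_g¹ (high-spin) configuration has an unevenly filled e_g set; the Jahn–Teller theorem predicts a tetragonal distortion (typically axial elongation) to lift the degeneracy.

[MnBr6]^3-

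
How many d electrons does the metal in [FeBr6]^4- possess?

Each bromide is −1; balancing the −4 overall charge requires Fe(II).
Iron is a group-8 element; Fe(II) is therefore d⁶.

d6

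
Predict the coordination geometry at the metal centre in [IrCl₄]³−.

square planar

Summing ligand charges against the −3 overall charge gives an oxidation state of +1 for iridium.
Ir sits in group 9, so the d-electron count is 9 − 1 = 8.
With 4 monodentate ligands the coordination number is 4.
A 5d d⁸ ion has a large crystal-field splitting; square planar leaves the high-energy d_{x²−y²} orbital empty and maximises CFSE.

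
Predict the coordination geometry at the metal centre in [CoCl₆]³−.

octahedral

Summing ligand charges against the −3 overall charge gives an oxidation state of +3 for cobalt.
Group 9 minus oxidation state 3 gives a d⁶ configuration.
Coordination number: 6.
Six donors around a single metal centre give an octahedral coordination sphere.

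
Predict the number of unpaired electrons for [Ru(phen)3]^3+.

1,10-phenanthroline is neutral; balancing the +3 overall charge requires Ru(III).
Ru sits in group 8, so the d-electron count is 8 − 3 = 5.
Counting donor atoms: 3×1,10-phenanthroline (bidentate) → 6 donors. Coordination number = 6.
The spin state decides the count: a 4d ion has a large Δₒ and is invariably low-spin.
An octahedral low-spin d⁵ ion is t₂g⁵e_g⁰, giving 1 unpaired electron.

1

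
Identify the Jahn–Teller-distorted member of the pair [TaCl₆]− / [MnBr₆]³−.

[MnBr₆]³−

[TaCl₆]−: Summing ligand charges against the −1 overall charge gives an oxidation state of +5 for tantalum. Group 5 minus oxidation state 5 gives a d⁰ configuration. The d⁰ configuration leaves the e_g set evenly filled (or empty) — no strong Jahn–Teller driving force.
[MnBr₆]³−: Each bromide is −1; balancing the −3 overall charge requires Mn(III). Group 7 minus oxidation state 3 gives a d⁴ configuration. Bromide is a weak-field ligand for a first-row metal, so the complex is high-spin. The t₂g³e_g¹ (high-spin) configuration has an unevenly filled e_g set; the Jahn–Teller theorem predicts a tetragonal distortion (typically axial elongation) to lift the degeneracy.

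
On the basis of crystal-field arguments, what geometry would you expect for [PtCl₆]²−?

octahedral

Ligand charges: each chloride is −1. With an overall charge of −2 the platinum centre must be in the +4 oxidation state.
Pt sits in group 10, so the d-electron count is 10 − 4 = 6.
With 6 monodentate ligands the coordination number is 6.
Six donors around a single metal centre give an octahedral coordination sphere.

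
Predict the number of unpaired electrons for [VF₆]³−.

2 unpaired electrons

Each fluoride is −1; balancing the −3 overall charge requires V(III).
Group 5 minus oxidation state 3 gives a d² configuration.
In an octahedral field the d² configuration is t₂g²e_g⁰ (only one arrangement possible), giving 2 unpaired electrons.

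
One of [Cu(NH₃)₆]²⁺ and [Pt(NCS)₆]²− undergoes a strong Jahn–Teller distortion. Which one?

[Cu(NH₃)₆]²⁺: Ammonia is neutral; balancing the +2 overall charge requires Cu(II). Group 11 minus oxidation state 2 gives a d⁹ configuration. The t₂g⁶e_g³ configuration has an unevenly filled e_g set; the Jahn–Teller theorem predicts a tetragonal distortion (typically axial elongation) to lift the degeneracy.
[Pt(NCS)₆]²−: Each isothiocyanate is −1; balancing the −2 overall charge requires Pt(IV). Platinum is a group-10 element; Pt(IV) is therefore d⁶. A 5d ion has a large Δₒ and is invariably low-spin. The d⁶ configuration leaves the e_g set evenly filled (or empty) — no strong Jahn–Teller driving force.

[Cu(NH₃)₆]²⁺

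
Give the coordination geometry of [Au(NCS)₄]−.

square planar

Ligand charges: each isothiocyanate is −1. With an overall charge of −1 the gold centre must be in the +3 oxidation state.
Group 11 minus oxidation state 3 gives a d⁸ configuration.
With 4 monodentate ligands the coordination number is 4.
A 5d d⁸ ion has a large crystal-field splitting; square planar leaves the high-energy d_{x²−y²} orbital empty and maximises CFSE.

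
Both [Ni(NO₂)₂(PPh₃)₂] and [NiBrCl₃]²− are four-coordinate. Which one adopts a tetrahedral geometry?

For [Ni(NO₂)₂(PPh₃)₂]: Summing ligand charges against the 0 overall charge gives an oxidation state of +2 for nickel. Group 10 minus oxidation state 2 gives a d⁸ configuration. Nitro (N-bound nitrite) and triphenylphosphine are strong-field ligands (high in the spectrochemical series). A 3d d⁸ ion with strong-field ligands gains enough CFSE to favour square planar over tetrahedral. → square planar.
For [NiBrCl₃]²−: Summing ligand charges against the −2 overall charge gives an oxidation state of +2 for nickel. Ni sits in group 10, so the d-electron count is 10 − 2 = 8. Bromide and chloride are weak-field ligands. With weak-field ligands the CFSE gain from square planar is small, so a 3d d⁸ ion takes the sterically preferred tetrahedral geometry. → tetrahedral.

[NiBrCl₃]²−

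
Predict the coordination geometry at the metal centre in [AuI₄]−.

Ligand charges: each iodide is −1. With an overall charge of −1 the gold centre must be in the +3 oxidation state.
Group 11 minus oxidation state 3 gives a d⁸ configuration.
With 4 monodentate ligands the coordination number is 4.
A 5d d⁸ ion has a large crystal-field splitting; square planar leaves the high-energy d_{x²−y²} orbital empty and maximises CFSE.

square planar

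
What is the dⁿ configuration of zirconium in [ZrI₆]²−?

Each iodide is −1; balancing the −2 overall charge requires Zr(IV).
Zr sits in group 4, so the d-electron count is 4 − 4 = 0.

d⁰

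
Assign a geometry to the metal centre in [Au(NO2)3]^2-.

trigonal planar

Each nitro (N-bound nitrite) is −1; balancing the −2 overall charge requires Au(I).
Group 11 minus oxidation state 1 gives a d¹⁰ configuration.
With 3 monodentate ligands the coordination number is 3.
Three ligands around a d¹⁰ centre minimise repulsion in a trigonal-planar arrangement.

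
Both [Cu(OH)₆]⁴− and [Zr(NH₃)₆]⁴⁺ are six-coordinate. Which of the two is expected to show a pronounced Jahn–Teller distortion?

[Cu(OH)₆]⁴−

[Cu(OH)₆]⁴−: Summing ligand charges against the −4 overall charge gives an oxidation state of +2 for copper. Group 11 minus oxidation state 2 gives a d⁹ configuration. The t₂g⁶e_g³ configuration has an unevenly filled e_g set; the Jahn–Teller theorem predicts a tetragonal distortion (typically axial elongation) to lift the degeneracy.
[Zr(NH₃)₆]⁴⁺: Summing ligand charges against the +4 overall charge gives an oxidation state of +4 for zirconium. Zirconium is a group-4 element; Zr(IV) is therefore d⁰. The d⁰ configuration leaves the e_g set evenly filled (or empty) — no strong Jahn–Teller driving force.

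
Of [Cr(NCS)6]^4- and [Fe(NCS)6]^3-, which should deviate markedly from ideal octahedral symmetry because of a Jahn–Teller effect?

[Cr(NCS)6]^4-: Ligand charges: each isothiocyanate is −1. With an overall charge of −4 the chromium centre must be in the +2 oxidation state. Cr sits in group 6, so the d-electron count is 6 − 2 = 4. Isothiocyanate is a weak-field ligand for a first-row metal, so the complex is high-spin. The t₂g³e_g¹ (high-spin) configuration has an unevenly filled e_g set; the Jahn–Teller theorem predicts a tetragonal distortion (typically axial elongation) to lift the degeneracy.
[Fe(NCS)6]^3-: Each isothiocyanate is −1; balancing the −3 overall charge requires Fe(III). Fe sits in group 8, so the d-electron count is 8 − 3 = 5. Isothiocyanate is a weak-field ligand for a first-row metal, so the complex is high-spin. The d⁵ configuration leaves the e_g set evenly filled (or empty) — no strong Jahn–Teller driving force.

[Cr(NCS)6]^4-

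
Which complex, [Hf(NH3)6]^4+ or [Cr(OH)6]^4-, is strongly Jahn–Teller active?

[Hf(NH3)6]^4+: Summing ligand charges against the +4 overall charge gives an oxidation state of +4 for hafnium. Hf sits in group 4, so the d-electron count is 4 − 4 = 0. The d⁰ configuration leaves the e_g set evenly filled (or empty) — no strong Jahn–Teller driving force.
[Cr(OH)6]^4-: Ligand charges: each hydroxide is −1. With an overall charge of −4 the chromium centre must be in the +2 oxidation state. Group 6 minus oxidation state 2 gives a d⁴ configuration. Hydroxide is a weak-field ligand for a first-row metal, so the complex is high-spin. The t₂g³e_g¹ (high-spin) configuration has an unevenly filled e_g set; the Jahn–Teller theorem predicts a tetragonal distortion (typically axial elongation) to lift the degeneracy.

[Cr(OH)6]^4-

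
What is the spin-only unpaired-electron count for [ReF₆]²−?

Ligand charges: each fluoride is −1. With an overall charge of −2 the rhenium centre must be in the +4 oxidation state.
Re sits in group 7, so the d-electron count is 7 − 4 = 3.
In an octahedral field the d³ configuration is t₂g³e_g⁰ (only one arrangement possible), giving 3 unpaired electrons.

3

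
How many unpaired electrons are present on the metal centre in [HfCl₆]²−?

Each chloride is −1; balancing the −2 overall charge requires Hf(IV).
Hf sits in group 4, so the d-electron count is 4 − 4 = 0.
In an octahedral field the d⁰ configuration is t₂g⁰e_g⁰, giving 0 unpaired electrons.

0 unpaired electrons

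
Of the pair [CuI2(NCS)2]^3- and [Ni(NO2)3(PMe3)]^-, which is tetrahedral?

For [CuI2(NCS)2]^3-: Ligand charges: each iodide is −1; each isothiocyanate is −1. With an overall charge of −3 the copper centre must be in the +1 oxidation state. Group 11 minus oxidation state 1 gives a d¹⁰ configuration. A d¹⁰ ion has no crystal-field stabilisation preference between square planar and tetrahedral, so four ligands adopt the sterically favoured tetrahedral geometry. → tetrahedral.
For [Ni(NO2)3(PMe3)]^-: Ligand charges: each nitro (N-bound nitrite) is −1; trimethylphosphine is neutral. With an overall charge of −1 the nickel centre must be in the +2 oxidation state. Nickel is a group-10 element; Ni(II) is therefore d⁸. Nitro (N-bound nitrite) and trimethylphosphine are strong-field ligands (high in the spectrochemical series). A 3d d⁸ ion with strong-field ligands gains enough CFSE to favour square planar over tetrahedral. → square planar.

[CuI2(NCS)2]^3-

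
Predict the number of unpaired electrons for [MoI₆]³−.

Each iodide is −1; balancing the −3 overall charge requires Mo(III).
Group 6 minus oxidation state 3 gives a d³ configuration.
In an octahedral field the d³ configuration is t₂g³e_g⁰ (only one arrangement possible), giving 3 unpaired electrons.

3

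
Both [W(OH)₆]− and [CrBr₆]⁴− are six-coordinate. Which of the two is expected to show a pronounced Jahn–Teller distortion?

[CrBr₆]⁴−

[W(OH)₆]−: Ligand charges: each hydroxide is −1. With an overall charge of −1 the tungsten centre must be in the +5 oxidation state. W sits in group 6, so the d-electron count is 6 − 5 = 1. The d¹ configuration leaves the e_g set evenly filled (or empty) — no strong Jahn–Teller driving force.
[CrBr₆]⁴−: Ligand charges: each bromide is −1. With an overall charge of −4 the chromium centre must be in the +2 oxidation state. Group 6 minus oxidation state 2 gives a d⁴ configuration. Bromide is a weak-field ligand for a first-row metal, so the complex is high-spin. The t₂g³e_g¹ (high-spin) configuration has an unevenly filled e_g set; the Jahn–Teller theorem predicts a tetragonal distortion (typically axial elongation) to lift the degeneracy.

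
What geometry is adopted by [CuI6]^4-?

Each iodide is −1; balancing the −4 overall charge requires Cu(II).
Group 11 minus oxidation state 2 gives a d⁹ configuration.
Coordination number: 6.
Six donors around a single metal centre give an octahedral coordination sphere.

octahedral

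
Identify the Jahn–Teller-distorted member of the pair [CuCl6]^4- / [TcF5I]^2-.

[CuCl6]^4-: Each chloride is −1; balancing the −4 overall charge requires Cu(II). Group 11 minus oxidation state 2 gives a d⁹ configuration. The t₂g⁶e_g³ configuration has an unevenly filled e_g set; the Jahn–Teller theorem predicts a tetragonal distortion (typically axial elongation) to lift the degeneracy.
[TcF5I]^2-: Each fluoride is −1; each iodide is −1; balancing the −2 overall charge requires Tc(IV). Group 7 minus oxidation state 4 gives a d³ configuration. The d³ configuration leaves the e_g set evenly filled (or empty) — no strong Jahn–Teller driving force.

[CuCl6]^4-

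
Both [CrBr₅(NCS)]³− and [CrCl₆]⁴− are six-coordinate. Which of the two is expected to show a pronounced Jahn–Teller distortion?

[CrBr₅(NCS)]³−: Ligand charges: each bromide is −1; each isothiocyanate is −1. With an overall charge of −3 the chromium centre must be in the +3 oxidation state. Group 6 minus oxidation state 3 gives a d³ configuration. The d³ configuration leaves the e_g set evenly filled (or empty) — no strong Jahn–Teller driving force.
[CrCl₆]⁴−: Ligand charges: each chloride is −1. With an overall charge of −4 the chromium centre must be in the +2 oxidation state. Group 6 minus oxidation state 2 gives a d⁴ configuration. Chloride is a weak-field ligand for a first-row metal, so the complex is high-spin. The t₂g³e_g¹ (high-spin) configuration has an unevenly filled e_g set; the Jahn–Teller theorem predicts a tetragonal distortion (typically axial elongation) to lift the degeneracy.

[CrCl₆]⁴−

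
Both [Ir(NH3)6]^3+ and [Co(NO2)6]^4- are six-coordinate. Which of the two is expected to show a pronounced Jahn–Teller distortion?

[Ir(NH3)6]^3+: Ammonia is neutral; balancing the +3 overall charge requires Ir(III). Ir sits in group 9, so the d-electron count is 9 − 3 = 6. A 5d ion has a large Δₒ and is invariably low-spin. The d⁶ configuration leaves the e_g set evenly filled (or empty) — no strong Jahn–Teller driving force.
[Co(NO2)6]^4-: Ligand charges: each nitro (N-bound nitrite) is −1. With an overall charge of −4 the cobalt centre must be in the +2 oxidation state. Co sits in group 9, so the d-electron count is 9 − 2 = 7. Nitro (N-bound nitrite) is a strong-field ligand (high in the spectrochemical series) for a first-row metal, so the complex is low-spin. The t₂g⁶e_g¹ (low-spin) configuration has an unevenly filled e_g set; the Jahn–Teller theorem predicts a tetragonal distortion (typically axial elongation) to lift the degeneracy.

[Co(NO2)6]^4-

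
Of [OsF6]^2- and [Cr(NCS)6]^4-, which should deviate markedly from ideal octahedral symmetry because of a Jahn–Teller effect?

[Cr(NCS)6]^4-

[OsF6]^2-: Each fluoride is −1; balancing the −2 overall charge requires Os(IV). Os sits in group 8, so the d-electron count is 8 − 4 = 4. A 5d ion has a large Δₒ and is invariably low-spin. The d⁴ configuration leaves the e_g set evenly filled (or empty) — no strong Jahn–Teller driving force.
[Cr(NCS)6]^4-: Ligand charges: each isothiocyanate is −1. With an overall charge of −4 the chromium centre must be in the +2 oxidation state. Cr sits in group 6, so the d-electron count is 6 − 2 = 4. Isothiocyanate is a weak-field ligand for a first-row metal, so the complex is high-spin. The t₂g³e_g¹ (high-spin) configuration has an unevenly filled e_g set; the Jahn–Teller theorem predicts a tetragonal distortion (typically axial elongation) to lift the degeneracy.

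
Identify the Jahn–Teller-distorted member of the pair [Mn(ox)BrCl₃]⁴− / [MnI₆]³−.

[MnI₆]³−

[Mn(ox)BrCl₃]⁴−: Summing ligand charges against the −4 overall charge gives an oxidation state of +2 for manganese. Mn sits in group 7, so the d-electron count is 7 − 2 = 5. Bromide, chloride, and oxalate are weak-field ligands for a first-row metal, so the complex is high-spin. The d⁵ configuration leaves the e_g set evenly filled (or empty) — no strong Jahn–Teller driving force.
[MnI₆]³−: Each iodide is −1; balancing the −3 overall charge requires Mn(III). Mn sits in group 7, so the d-electron count is 7 − 3 = 4. Iodide is a weak-field ligand for a first-row metal, so the complex is high-spin. The t₂g³e_g¹ (high-spin) configuration has an unevenly filled e_g set; the Jahn–Teller theorem predicts a tetragonal distortion (typically axial elongation) to lift the degeneracy.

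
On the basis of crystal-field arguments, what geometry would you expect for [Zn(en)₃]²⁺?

octahedral

Summing ligand charges against the +2 overall charge gives an oxidation state of +2 for zinc.
Zn sits in group 12, so the d-electron count is 12 − 2 = 10.
Counting donor atoms: 3×ethylenediamine (bidentate) → 6 donors. Coordination number = 6.
Six donors around a single metal centre give an octahedral coordination sphere.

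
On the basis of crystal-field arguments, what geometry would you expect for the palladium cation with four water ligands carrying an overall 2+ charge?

Water is neutral; balancing the +2 overall charge requires Pd(II).
Pd sits in group 10, so the d-electron count is 10 − 2 = 8.
With 4 monodentate ligands the coordination number is 4.
A 4d d⁸ ion has a large crystal-field splitting; square planar leaves the high-energy d_{x²−y²} orbital empty and maximises CFSE.

square planar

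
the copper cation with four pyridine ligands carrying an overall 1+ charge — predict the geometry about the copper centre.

Summing ligand charges against the +1 overall charge gives an oxidation state of +1 for copper.
Cu sits in group 11, so the d-electron count is 11 − 1 = 10.
Coordination number: 4.
A d¹⁰ ion has no crystal-field stabilisation preference between square planar and tetrahedral, so four ligands adopt the sterically favoured tetrahedral geometry.

tetrahedral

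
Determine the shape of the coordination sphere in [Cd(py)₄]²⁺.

tetrahedral

Summing ligand charges against the +2 overall charge gives an oxidation state of +2 for cadmium.
Cd sits in group 12, so the d-electron count is 12 − 2 = 10.
Coordination number: 4.
A d¹⁰ ion has no crystal-field stabilisation preference between square planar and tetrahedral, so four ligands adopt the sterically favoured tetrahedral geometry.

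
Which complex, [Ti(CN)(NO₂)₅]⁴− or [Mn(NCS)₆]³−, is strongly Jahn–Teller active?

[Mn(NCS)₆]³−

[Ti(CN)(NO₂)₅]⁴−: Ligand charges: each cyanide is −1; each nitro (N-bound nitrite) is −1. With an overall charge of −4 the titanium centre must be in the +2 oxidation state. Ti sits in group 4, so the d-electron count is 4 − 2 = 2. The d² configuration leaves the e_g set evenly filled (or empty) — no strong Jahn–Teller driving force.
[Mn(NCS)₆]³−: Summing ligand charges against the −3 overall charge gives an oxidation state of +3 for manganese. Manganese is a group-7 element; Mn(III) is therefore d⁴. Isothiocyanate is a weak-field ligand for a first-row metal, so the complex is high-spin. The t₂g³e_g¹ (high-spin) configuration has an unevenly filled e_g set; the Jahn–Teller theorem predicts a tetragonal distortion (typically axial elongation) to lift the degeneracy.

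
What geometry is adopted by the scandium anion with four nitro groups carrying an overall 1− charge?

tetrahedral

Summing ligand charges against the −1 overall charge gives an oxidation state of +3 for scandium.
Group 3 minus oxidation state 3 gives a d⁰ configuration.
Coordination number: 4.
A d⁰ ion has no crystal-field stabilisation preference between square planar and tetrahedral, so four ligands adopt the sterically favoured tetrahedral geometry.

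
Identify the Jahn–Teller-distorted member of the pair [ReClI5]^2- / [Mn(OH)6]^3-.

[Mn(OH)6]^3-

[ReClI5]^2-: Ligand charges: each chloride is −1; each iodide is −1. With an overall charge of −2 the rhenium centre must be in the +4 oxidation state. Group 7 minus oxidation state 4 gives a d³ configuration. The d³ configuration leaves the e_g set evenly filled (or empty) — no strong Jahn–Teller driving force.
[Mn(OH)6]^3-: Summing ligand charges against the −3 overall charge gives an oxidation state of +3 for manganese. Mn sits in group 7, so the d-electron count is 7 − 3 = 4. Hydroxide is a weak-field ligand for a first-row metal, so the complex is high-spin. The t₂g³e_g¹ (high-spin) configuration has an unevenly filled e_g set; the Jahn–Teller theorem predicts a tetragonal distortion (typically axial elongation) to lift the degeneracy.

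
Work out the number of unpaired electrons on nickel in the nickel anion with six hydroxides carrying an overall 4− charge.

Ligand charges: each hydroxide is −1. With an overall charge of −4 the nickel centre must be in the +2 oxidation state.
Group 10 minus oxidation state 2 gives a d⁸ configuration.
In an octahedral field the d⁸ configuration is t₂g⁶e_g² (only one arrangement possible), giving 2 unpaired electrons.

2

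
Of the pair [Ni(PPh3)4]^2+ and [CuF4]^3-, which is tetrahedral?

[CuF4]^3-

For [Ni(PPh3)4]^2+: Triphenylphosphine is neutral; balancing the +2 overall charge requires Ni(II). Nickel is a group-10 element; Ni(II) is therefore d⁸. Triphenylphosphine is a strong-field ligand (high in the spectrochemical series). A 3d d⁸ ion with strong-field ligands gains enough CFSE to favour square planar over tetrahedral. → square planar.
For [CuF4]^3-: Summing ligand charges against the −3 overall charge gives an oxidation state of +1 for copper. Group 11 minus oxidation state 1 gives a d¹⁰ configuration. A d¹⁰ ion has no crystal-field stabilisation preference between square planar and tetrahedral, so four ligands adopt the sterically favoured tetrahedral geometry. → tetrahedral.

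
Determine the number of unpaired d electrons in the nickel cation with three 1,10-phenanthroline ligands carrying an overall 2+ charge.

2 unpaired electrons

Ligand charges: 1,10-phenanthroline is neutral. With an overall charge of +2 the nickel centre must be in the +2 oxidation state.
Nickel is a group-10 element; Ni(II) is therefore d⁸.
Counting donor atoms: 3×1,10-phenanthroline (bidentate) → 6 donors. Coordination number = 6.
In an octahedral field the d⁸ configuration is t₂g⁶e_g² (only one arrangement possible), giving 2 unpaired electrons.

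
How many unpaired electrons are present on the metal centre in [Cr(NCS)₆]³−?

3

Each isothiocyanate is −1; balancing the −3 overall charge requires Cr(III).
Group 6 minus oxidation state 3 gives a d³ configuration.
In an octahedral field the d³ configuration is t₂g³e_g⁰ (only one arrangement possible), giving 3 unpaired electrons.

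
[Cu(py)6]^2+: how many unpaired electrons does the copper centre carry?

Ligand charges: pyridine is neutral. With an overall charge of +2 the copper centre must be in the +2 oxidation state.
Cu sits in group 11, so the d-electron count is 11 − 2 = 9.
In an octahedral field the d⁹ configuration is t₂g⁶e_g³ (only one arrangement possible), giving 1 unpaired electron.

1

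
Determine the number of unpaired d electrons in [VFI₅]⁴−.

3 unpaired electrons

Each fluoride is −1; each iodide is −1; balancing the −4 overall charge requires V(II).
Vanadium is a group-5 element; V(II) is therefore d³.
In an octahedral field the d³ configuration is t₂g³e_g⁰ (only one arrangement possible), giving 3 unpaired electrons.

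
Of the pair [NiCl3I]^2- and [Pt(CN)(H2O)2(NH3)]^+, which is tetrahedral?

For [NiCl3I]^2-: Ligand charges: each chloride is −1; each iodide is −1. With an overall charge of −2 the nickel centre must be in the +2 oxidation state. Ni sits in group 10, so the d-electron count is 10 − 2 = 8. Chloride and iodide are weak-field ligands. With weak-field ligands the CFSE gain from square planar is small, so a 3d d⁸ ion takes the sterically preferred tetrahedral geometry. → tetrahedral.
For [Pt(CN)(H2O)2(NH3)]^+: Each cyanide is −1; water is neutral; ammonia is neutral; balancing the +1 overall charge requires Pt(II). Platinum is a group-10 element; Pt(II) is therefore d⁸. A 5d d⁸ ion has a large crystal-field splitting; square planar leaves the high-energy d_{x²−y²} orbital empty and maximises CFSE. → square planar.

[NiCl3I]^2-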